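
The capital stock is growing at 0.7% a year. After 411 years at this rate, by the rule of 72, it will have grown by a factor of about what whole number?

16 times

Doubling time ≈ 72/0.7 = 102.86 years.
411/102.86 ≈ 4 doublings, so about 2^4 = 16×.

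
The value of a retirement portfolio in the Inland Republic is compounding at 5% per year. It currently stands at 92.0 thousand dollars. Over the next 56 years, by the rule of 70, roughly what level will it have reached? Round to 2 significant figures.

It doubles every 70/5 ≈ 14.00 years, so 56 years is 4.00 doublings.
2^4.00 ≈ 16.00; 92.0 × 16.00 ≈ 1500 thousand dollars.

about 1500 thousand dollars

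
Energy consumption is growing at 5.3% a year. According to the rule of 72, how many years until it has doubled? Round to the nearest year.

At 5.3%, doubling takes about 72/5.3 = 13.58 years.

about 14 years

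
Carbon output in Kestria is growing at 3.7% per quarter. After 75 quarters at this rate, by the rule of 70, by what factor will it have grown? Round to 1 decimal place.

15.6 times

Doubling time ≈ 70/3.7 = 18.92 quarters.
75 quarters / 18.92 ≈ 3.96 doublings → factor 2^3.96 ≈ 15.6.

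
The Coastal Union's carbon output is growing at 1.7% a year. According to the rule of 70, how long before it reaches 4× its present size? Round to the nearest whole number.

≈ 82 years

One doubling takes 70/1.7 = 41.18 years.
4 = 2^2, so 2 doublings → 82 years.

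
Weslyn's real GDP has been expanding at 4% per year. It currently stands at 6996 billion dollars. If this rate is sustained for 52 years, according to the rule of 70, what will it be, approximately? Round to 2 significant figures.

It doubles every 70/4 ≈ 17.50 years, so 52 years is 2.97 doublings.
2^2.97 ≈ 7.84; 6996 × 7.84 ≈ 55000 billion dollars.

55000 billion dollars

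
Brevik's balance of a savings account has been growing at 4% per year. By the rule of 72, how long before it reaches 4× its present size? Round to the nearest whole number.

roughly 36 years

Doubling time ≈ 72/4 = 18.00 years.
4× is 2 doublings, so 2 × 18.00 ≈ 36 years.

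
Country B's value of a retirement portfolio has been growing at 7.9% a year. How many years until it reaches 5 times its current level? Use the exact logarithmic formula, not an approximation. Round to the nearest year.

21 years

t = ln(5) / ln(1 + 0.079) = 1.6094 / 0.076035 ≈ 21.17.
≈ 21 years.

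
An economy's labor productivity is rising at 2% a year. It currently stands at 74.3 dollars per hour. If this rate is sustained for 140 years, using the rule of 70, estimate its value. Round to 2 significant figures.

1200 dollars per hour

It doubles every 70/2 ≈ 35.00 years, so 140 years is 4.00 doublings.
2^4.00 ≈ 16.00; 74.3 × 16.00 ≈ 1200 dollars per hour.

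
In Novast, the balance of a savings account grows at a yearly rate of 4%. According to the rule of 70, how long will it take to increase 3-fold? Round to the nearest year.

approximately 28 years

One doubling takes 70/4 = 17.50 years.
3× is log₂ 3 ≈ 1.58 doublings, so ≈ 1.58 × 17.50 = 28 years.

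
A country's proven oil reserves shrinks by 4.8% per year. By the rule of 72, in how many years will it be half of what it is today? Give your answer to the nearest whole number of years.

The rule works in reverse for decay: 72/4.8 ≈ 15.00 years to halve.

around 15 years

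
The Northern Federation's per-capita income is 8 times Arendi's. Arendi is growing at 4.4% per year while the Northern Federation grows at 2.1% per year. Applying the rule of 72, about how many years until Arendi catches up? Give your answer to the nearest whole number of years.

Arendi gains on the Northern Federation at 4.4% − 2.1% = 2.3 points a year.
At that relative rate the gap halves every 72/2.3 ≈ 31.30 years.
An 8 times gap closes after 3 halvings: 3 × 31.30 ≈ 94 years.

roughly 94 years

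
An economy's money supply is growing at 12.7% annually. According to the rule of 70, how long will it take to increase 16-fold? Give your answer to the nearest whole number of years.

≈ 22 years

At 12.7% it doubles every 70/12.7 ≈ 5.51 years.
16 = 2^4, so 4 doublings → 22 years.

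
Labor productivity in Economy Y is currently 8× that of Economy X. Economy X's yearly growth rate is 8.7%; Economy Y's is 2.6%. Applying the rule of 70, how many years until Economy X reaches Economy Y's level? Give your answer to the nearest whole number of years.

What matters is the difference: 6.1 pp.
Rule of 70 on the gap: the ratio halves every 70/6.1 ≈ 11.48 years.
An 8× gap closes after 3 halvings: 3 × 11.48 ≈ 34 years.

roughly 34 years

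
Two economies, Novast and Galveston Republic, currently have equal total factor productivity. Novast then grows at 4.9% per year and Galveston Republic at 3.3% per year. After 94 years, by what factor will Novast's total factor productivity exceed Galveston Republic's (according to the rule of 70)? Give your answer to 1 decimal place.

around 4.4 times

Only the 1.6-point difference matters.
70/1.6 ≈ 43.75 years per doubling of the ratio; 94 years gives 2.15 doublings, so ≈ 4.4×.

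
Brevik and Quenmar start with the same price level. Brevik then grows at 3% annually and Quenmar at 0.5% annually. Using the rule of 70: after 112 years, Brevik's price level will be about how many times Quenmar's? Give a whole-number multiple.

roughly 16 times

Only the 2.5-point difference matters.
70/2.5 ≈ 28.00 years per doubling of the ratio; 112 years gives 4.00 doublings, so ≈ 16×.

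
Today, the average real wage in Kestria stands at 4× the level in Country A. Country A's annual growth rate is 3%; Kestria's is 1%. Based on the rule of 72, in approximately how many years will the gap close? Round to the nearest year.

Country A gains on Kestria at 3% − 1% = 2 points a year.
At that relative rate the gap halves every 72/2 ≈ 36.00 years.
A 4× gap closes after 2 halvings: 2 × 36.00 ≈ 72 years.

≈ 72 years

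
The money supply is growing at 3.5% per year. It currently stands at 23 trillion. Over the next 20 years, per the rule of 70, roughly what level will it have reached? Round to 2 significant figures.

around 46 trillion

Doubling time ≈ 70/3.5 = 20.00 years.
20 years is 20/20.00 ≈ 1.00 doublings, a factor of 2^1.00 ≈ 2.00.
23 × 2.00 ≈ 46 trillion.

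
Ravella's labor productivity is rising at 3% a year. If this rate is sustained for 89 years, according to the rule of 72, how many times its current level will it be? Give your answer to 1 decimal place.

Doubles every ≈ 24.00 years (72/3).
89 years is 3.71 doublings; 2^3.71 ≈ 13.1×.

approximately 13.1 times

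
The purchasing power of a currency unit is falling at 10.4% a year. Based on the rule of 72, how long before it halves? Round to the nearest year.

approximately 7 years

The rule works in reverse for decay: 72/10.4 ≈ 6.92 years to halve.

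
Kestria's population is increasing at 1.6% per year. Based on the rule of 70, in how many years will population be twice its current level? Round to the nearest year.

about 44 years

70/1.6 ≈ 43.75, so it doubles roughly every 44 years.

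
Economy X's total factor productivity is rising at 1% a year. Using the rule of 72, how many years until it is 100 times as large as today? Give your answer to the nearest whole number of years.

approximately 478 years

At 1% it doubles every 72/1 ≈ 72.00 years.
Reaching 100× takes log₂(100) ≈ 6.64 doublings.
6.64 × 72.00 ≈ 478 years.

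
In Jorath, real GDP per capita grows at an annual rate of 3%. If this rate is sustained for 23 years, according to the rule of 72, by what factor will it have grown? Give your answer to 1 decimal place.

about 1.9 times

Doubles every ≈ 24.00 years (72/3).
23 years is 0.96 doublings; 2^0.96 ≈ 1.9×.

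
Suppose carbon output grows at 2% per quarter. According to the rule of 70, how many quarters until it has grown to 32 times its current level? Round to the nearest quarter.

≈ 175 quarters

Doubling time ≈ 70/2 = 35.00 quarters.
Getting to 32× needs 5 doublings: 5 × 35.00 ≈ 175 quarters.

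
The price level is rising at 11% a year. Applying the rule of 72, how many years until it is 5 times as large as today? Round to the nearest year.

One doubling takes 72/11 = 6.55 years.
Reaching 5× takes log₂(5) ≈ 2.32 doublings.
2.32 × 6.55 ≈ 15 years.

15 years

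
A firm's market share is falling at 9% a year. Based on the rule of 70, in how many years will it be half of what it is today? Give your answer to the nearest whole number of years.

The rule works in reverse for decay: 70/9 ≈ 7.78 years to halve.

around 8 years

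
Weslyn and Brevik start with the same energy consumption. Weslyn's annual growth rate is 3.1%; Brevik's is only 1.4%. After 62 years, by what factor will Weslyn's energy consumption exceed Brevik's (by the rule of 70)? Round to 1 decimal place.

about 2.8 times

Rate gap = 3.1% − 1.4% = 1.7 points.
The ratio doubles every 70/1.7 ≈ 41.18 years.
62/41.18 ≈ 1.51 doublings → ratio ≈ 2^1.51 ≈ 2.8.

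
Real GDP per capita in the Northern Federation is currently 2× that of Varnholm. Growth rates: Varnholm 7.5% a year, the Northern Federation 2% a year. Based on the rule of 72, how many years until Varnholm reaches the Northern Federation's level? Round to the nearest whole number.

The growth-rate gap is 7.5% − 2% = 5.5 percentage points.
So the ratio between them halves every 72/5.5 ≈ 13.09 years.
A 2× gap closes after 1 halving: 1 × 13.09 ≈ 13 years.

≈ 13 years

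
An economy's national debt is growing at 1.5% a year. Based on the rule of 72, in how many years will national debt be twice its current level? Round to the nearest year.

72/1.5 ≈ 48.00, so it doubles roughly every 48 years.

around 48 years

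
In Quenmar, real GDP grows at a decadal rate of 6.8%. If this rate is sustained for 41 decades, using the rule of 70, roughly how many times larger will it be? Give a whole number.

70/6.8 ≈ 10.29 decades per doubling.
41 decades fits 4 doublings: 2^4 = 16.

roughly 16 times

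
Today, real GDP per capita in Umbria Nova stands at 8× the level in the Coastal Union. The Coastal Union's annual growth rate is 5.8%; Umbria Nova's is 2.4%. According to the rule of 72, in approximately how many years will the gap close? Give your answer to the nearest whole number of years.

64 years

The growth-rate gap is 5.8% − 2.4% = 3.4 percentage points.
So the ratio between them halves every 72/3.4 ≈ 21.18 years.
An 8× gap closes after 3 halvings: 3 × 21.18 ≈ 64 years.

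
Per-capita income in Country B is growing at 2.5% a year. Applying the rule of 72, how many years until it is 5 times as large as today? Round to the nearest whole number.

roughly 67 years

One doubling takes 72/2.5 = 28.80 years.
Reaching 5× takes log₂(5) ≈ 2.32 doublings.
2.32 × 28.80 ≈ 67 years.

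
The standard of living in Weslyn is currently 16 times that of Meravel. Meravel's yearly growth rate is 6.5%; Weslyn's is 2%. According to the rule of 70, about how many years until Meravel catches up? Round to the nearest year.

What matters is the difference: 4.5 pp.
Rule of 70 on the gap: the ratio halves every 70/4.5 ≈ 15.56 years.
A 16 times gap closes after 4 halvings: 4 × 15.56 ≈ 62 years.

≈ 62 years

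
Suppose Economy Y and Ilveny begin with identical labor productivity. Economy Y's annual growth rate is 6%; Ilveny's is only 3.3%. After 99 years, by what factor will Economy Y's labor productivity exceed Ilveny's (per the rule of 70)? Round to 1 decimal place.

roughly 14.1 times

Economy Y pulls ahead at 2.7 pp per year, so the ratio doubles every 70/2.7 ≈ 25.93 years.
In 99 years that's 3.82 doublings: 2^3.82 ≈ 14.1.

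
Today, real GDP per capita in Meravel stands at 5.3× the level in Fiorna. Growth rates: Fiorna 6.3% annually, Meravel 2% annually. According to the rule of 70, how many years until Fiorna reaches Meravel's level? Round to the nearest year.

39 years

Fiorna gains on Meravel at 6.3% − 2% = 4.3 points a year.
At that relative rate the gap halves every 70/4.3 ≈ 16.28 years.
A 5.3× gap takes log₂(5.3) ≈ 2.41 halvings to close: 2.41 × 16.28 ≈ 39 years.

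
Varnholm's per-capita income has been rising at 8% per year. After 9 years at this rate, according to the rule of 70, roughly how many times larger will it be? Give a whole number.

Doubling time ≈ 70/8 = 8.75 years.
9/8.75 ≈ 1 doubling, so about 2^1 = 2×.

around 2 times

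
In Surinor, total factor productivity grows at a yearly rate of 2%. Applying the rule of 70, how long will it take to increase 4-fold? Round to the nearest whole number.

At 2% it doubles every 70/2 ≈ 35.00 years.
4 = 2^2, so 2 doublings → 70 years.

roughly 70 years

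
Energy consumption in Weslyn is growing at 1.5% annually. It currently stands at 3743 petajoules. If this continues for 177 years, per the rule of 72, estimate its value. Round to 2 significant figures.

approximately 48000 petajoules

It doubles every 72/1.5 ≈ 48.00 years, so 177 years is 3.69 doublings.
2^3.69 ≈ 12.91; 3743 × 12.91 ≈ 48000 petajoules.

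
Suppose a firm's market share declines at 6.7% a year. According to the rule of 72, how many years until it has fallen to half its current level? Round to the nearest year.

around 11 years

The rule works in reverse for decay: 72/6.7 ≈ 10.75 years to halve.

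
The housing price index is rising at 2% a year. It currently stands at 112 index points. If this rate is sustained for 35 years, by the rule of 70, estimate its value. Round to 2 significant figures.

around 220 index points

Doubling time ≈ 70/2 = 35.00 years.
35 years is 35/35.00 ≈ 1.00 doublings, a factor of 2^1.00 ≈ 2.00.
112 × 2.00 ≈ 220 index points.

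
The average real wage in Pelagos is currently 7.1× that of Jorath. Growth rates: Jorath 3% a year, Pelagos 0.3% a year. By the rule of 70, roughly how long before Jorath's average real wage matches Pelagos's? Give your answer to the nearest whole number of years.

The growth-rate gap is 3% − 0.3% = 2.7 percentage points.
So the ratio between them halves every 70/2.7 ≈ 25.93 years.
A 7.1× gap takes log₂(7.1) ≈ 2.83 halvings to close: 2.83 × 25.93 ≈ 73 years.

≈ 73 years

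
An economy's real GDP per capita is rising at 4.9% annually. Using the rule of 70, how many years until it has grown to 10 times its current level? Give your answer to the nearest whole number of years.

At 4.9% it doubles every 70/4.9 ≈ 14.29 years.
Reaching 10× takes log₂(10) ≈ 3.32 doublings.
3.32 × 14.29 ≈ 47 years.

approximately 47 years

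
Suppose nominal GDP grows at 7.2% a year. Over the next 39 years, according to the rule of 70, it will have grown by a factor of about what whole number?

approximately 16 times

70/7.2 ≈ 9.72 years per doubling.
39 years fits 4 doublings: 2^4 = 16.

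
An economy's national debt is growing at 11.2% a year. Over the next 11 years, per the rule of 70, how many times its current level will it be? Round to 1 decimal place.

about 3.4 times

Doubles every ≈ 6.25 years (70/11.2).
11 years is 1.76 doublings; 2^1.76 ≈ 3.4×.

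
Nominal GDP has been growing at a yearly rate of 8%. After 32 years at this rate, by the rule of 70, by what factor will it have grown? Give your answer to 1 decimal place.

Doubles every ≈ 8.75 years (70/8).
32 years is 3.66 doublings; 2^3.66 ≈ 12.6×.

≈ 12.6 times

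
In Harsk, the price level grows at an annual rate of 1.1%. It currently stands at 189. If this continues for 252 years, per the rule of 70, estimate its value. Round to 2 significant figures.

It doubles every 70/1.1 ≈ 63.64 years, so 252 years is 3.96 doublings.
2^3.96 ≈ 15.56; 189 × 15.56 ≈ 2900.

about 2900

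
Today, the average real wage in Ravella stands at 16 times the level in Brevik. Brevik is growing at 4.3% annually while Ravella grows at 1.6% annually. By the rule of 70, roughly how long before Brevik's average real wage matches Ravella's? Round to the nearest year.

about 104 years

What matters is the difference: 2.7 pp.
Rule of 70 on the gap: the ratio halves every 70/2.7 ≈ 25.93 years.
A 16 times gap closes after 4 halvings: 4 × 25.93 ≈ 104 years.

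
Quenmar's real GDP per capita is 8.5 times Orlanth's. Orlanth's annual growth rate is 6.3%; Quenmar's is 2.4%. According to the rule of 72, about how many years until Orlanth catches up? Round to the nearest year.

What matters is the difference: 3.9 pp.
Rule of 72 on the gap: the ratio halves every 72/3.9 ≈ 18.46 years.
An 8.5 times gap takes log₂(8.5) ≈ 3.09 halvings to close: 3.09 × 18.46 ≈ 57 years.

57 years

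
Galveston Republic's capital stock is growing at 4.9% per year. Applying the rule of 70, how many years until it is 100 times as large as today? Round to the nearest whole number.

roughly 95 years

At 4.9% it doubles every 70/4.9 ≈ 14.29 years.
100× is log₂ 100 ≈ 6.64 doublings, so ≈ 6.64 × 14.29 = 95 years.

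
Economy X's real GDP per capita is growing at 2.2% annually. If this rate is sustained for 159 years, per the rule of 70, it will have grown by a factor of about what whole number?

roughly 32 times

Doubling time ≈ 70/2.2 = 31.82 years.
159/31.82 ≈ 5 doublings, so about 2^5 = 32×.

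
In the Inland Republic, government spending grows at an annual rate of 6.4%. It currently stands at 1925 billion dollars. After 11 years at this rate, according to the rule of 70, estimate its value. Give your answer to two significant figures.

approximately 3900 billion dollars

It doubles every 70/6.4 ≈ 10.94 years, so 11 years is 1.01 doublings.
2^1.01 ≈ 2.01; 1925 × 2.01 ≈ 3900 billion dollars.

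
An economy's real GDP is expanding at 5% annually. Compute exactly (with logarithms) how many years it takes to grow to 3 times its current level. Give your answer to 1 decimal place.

t = ln(3) / ln(1 + 0.05) = 1.0986 / 0.048790 ≈ 22.52.

22.5 years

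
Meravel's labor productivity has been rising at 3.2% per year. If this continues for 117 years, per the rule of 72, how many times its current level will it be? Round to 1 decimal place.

approximately 36.8 times

Doubles every ≈ 22.50 years (72/3.2).
117 years is 5.20 doublings; 2^5.20 ≈ 36.8×.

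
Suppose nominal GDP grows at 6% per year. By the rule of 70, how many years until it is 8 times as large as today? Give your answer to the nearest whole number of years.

approximately 35 years

One doubling takes 70/6 = 11.67 years.
8× is 3 doublings, so 3 × 11.67 ≈ 35 years.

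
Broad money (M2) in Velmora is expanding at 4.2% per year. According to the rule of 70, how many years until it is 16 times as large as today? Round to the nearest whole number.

approximately 67 years

At 4.2% it doubles every 70/4.2 ≈ 16.67 years.
Getting to 16× needs 4 doublings: 4 × 16.67 ≈ 67 years.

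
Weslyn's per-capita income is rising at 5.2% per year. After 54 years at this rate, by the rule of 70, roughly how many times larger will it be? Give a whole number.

around 16 times

Doubling time ≈ 70/5.2 = 13.46 years.
54/13.46 ≈ 4 doublings, so about 2^4 = 16×.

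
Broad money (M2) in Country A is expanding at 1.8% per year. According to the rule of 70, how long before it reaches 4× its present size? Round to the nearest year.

At 1.8% it doubles every 70/1.8 ≈ 38.89 years.
4 = 2^2, so 2 doublings → 78 years.

approximately 78 years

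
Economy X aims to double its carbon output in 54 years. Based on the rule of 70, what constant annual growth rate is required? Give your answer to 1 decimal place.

70 / 54 ≈ 1.30, so about 1.3% a year.

about 1.3%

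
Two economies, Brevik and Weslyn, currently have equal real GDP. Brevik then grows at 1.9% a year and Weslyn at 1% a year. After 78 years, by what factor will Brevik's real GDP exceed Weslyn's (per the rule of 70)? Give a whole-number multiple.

2 times

Only the 0.9-point difference matters.
70/0.9 ≈ 77.78 years per doubling of the ratio; 78 years gives 1.00 doublings, so ≈ 2×.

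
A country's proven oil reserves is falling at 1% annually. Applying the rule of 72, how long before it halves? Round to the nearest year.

approximately 72 years

The rule works in reverse for decay: 72/1 ≈ 72.00 years to halve.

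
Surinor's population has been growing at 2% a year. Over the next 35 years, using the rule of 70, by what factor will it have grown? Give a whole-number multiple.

70/2 ≈ 35.00 years per doubling.
35 years fits 1 doubling: 2^1 = 2.

approximately 2 times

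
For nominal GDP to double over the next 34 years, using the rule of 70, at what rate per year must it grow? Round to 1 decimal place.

70 / 34 ≈ 2.06, so about 2.1% per year.

≈ 2.1%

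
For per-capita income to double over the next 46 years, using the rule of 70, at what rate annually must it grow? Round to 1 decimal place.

1.5% annually

70 / 46 ≈ 1.52, so about 1.5% annually.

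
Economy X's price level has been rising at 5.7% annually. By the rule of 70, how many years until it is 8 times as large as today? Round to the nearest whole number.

One doubling takes 70/5.7 = 12.28 years.
8 = 2^3, so 3 doublings → 37 years.

around 37 years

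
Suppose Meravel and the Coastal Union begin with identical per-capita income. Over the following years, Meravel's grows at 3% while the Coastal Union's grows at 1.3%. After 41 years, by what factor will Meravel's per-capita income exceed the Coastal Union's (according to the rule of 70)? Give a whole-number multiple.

about 2 times

Rate gap = 3% − 1.3% = 1.7 points.
The ratio doubles every 70/1.7 ≈ 41.18 years.
41/41.18 ≈ 1.00 doublings → ratio ≈ 2^1.00 ≈ 2.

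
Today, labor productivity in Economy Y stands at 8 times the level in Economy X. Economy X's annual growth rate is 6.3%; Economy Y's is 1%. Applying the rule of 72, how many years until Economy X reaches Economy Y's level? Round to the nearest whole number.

approximately 41 years

The growth-rate gap is 6.3% − 1% = 5.3 percentage points.
So the ratio between them halves every 72/5.3 ≈ 13.58 years.
An 8 times gap closes after 3 halvings: 3 × 13.58 ≈ 41 years.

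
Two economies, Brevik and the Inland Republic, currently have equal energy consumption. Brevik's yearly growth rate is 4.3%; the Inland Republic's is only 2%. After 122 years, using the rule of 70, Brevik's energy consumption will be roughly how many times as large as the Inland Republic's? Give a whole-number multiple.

Only the 2.3-point difference matters.
70/2.3 ≈ 30.43 years per doubling of the ratio; 122 years gives 4.01 doublings, so ≈ 16×.

about 16 times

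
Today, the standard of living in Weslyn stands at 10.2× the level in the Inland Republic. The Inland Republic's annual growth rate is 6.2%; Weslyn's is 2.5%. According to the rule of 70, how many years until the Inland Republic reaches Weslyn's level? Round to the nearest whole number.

approximately 63 years

What matters is the difference: 3.7 pp.
Rule of 70 on the gap: the ratio halves every 70/3.7 ≈ 18.92 years.
A 10.2× gap takes log₂(10.2) ≈ 3.35 halvings to close: 3.35 × 18.92 ≈ 63 years.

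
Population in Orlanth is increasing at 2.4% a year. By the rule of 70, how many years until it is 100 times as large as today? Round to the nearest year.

At 2.4% it doubles every 70/2.4 ≈ 29.17 years.
Reaching 100× takes log₂(100) ≈ 6.64 doublings.
6.64 × 29.17 ≈ 194 years.

around 194 years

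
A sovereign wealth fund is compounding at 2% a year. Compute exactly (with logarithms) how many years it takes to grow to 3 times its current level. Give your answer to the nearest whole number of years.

55 years

t = ln(3) / ln(1 + 0.02) = 1.0986 / 0.019803 ≈ 55.48.
≈ 55 years.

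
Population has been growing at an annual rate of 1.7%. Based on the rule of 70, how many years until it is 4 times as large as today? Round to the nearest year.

82 years

At 1.7% it doubles every 70/1.7 ≈ 41.18 years.
Getting to 4× needs 2 doublings: 2 × 41.18 ≈ 82 years.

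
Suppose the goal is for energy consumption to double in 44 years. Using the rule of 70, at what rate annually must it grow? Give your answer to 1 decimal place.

approximately 1.6%

70 / 44 ≈ 1.59, so about 1.6% annually.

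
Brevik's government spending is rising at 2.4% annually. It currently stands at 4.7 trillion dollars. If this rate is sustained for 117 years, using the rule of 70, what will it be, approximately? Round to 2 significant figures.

Doubling time ≈ 70/2.4 = 29.17 years.
117 years is 117/29.17 ≈ 4.01 doublings, a factor of 2^4.01 ≈ 16.11.
4.7 × 16.11 ≈ 76 trillion dollars.

76 trillion dollars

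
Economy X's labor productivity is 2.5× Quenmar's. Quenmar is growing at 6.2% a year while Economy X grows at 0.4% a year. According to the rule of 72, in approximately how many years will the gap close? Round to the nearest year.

16 years

What matters is the difference: 5.8 pp.
Rule of 72 on the gap: the ratio halves every 72/5.8 ≈ 12.41 years.
A 2.5× gap takes log₂(2.5) ≈ 1.32 halvings to close: 1.32 × 12.41 ≈ 16 years.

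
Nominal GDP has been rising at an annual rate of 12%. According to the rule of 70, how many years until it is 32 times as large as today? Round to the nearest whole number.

around 29 years

At 12% it doubles every 70/12 ≈ 5.83 years.
32× is 5 doublings, so 5 × 5.83 ≈ 29 years.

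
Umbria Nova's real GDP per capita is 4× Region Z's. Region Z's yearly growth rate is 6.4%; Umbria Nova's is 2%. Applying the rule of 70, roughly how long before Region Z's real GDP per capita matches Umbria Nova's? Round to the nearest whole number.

The growth-rate gap is 6.4% − 2% = 4.4 percentage points.
So the ratio between them halves every 70/4.4 ≈ 15.91 years.
A 4× gap closes after 2 halvings: 2 × 15.91 ≈ 32 years.

around 32 years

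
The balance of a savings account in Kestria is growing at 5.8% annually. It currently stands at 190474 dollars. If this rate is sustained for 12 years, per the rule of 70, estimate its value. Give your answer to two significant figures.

roughly 380000 dollars

It doubles every 70/5.8 ≈ 12.07 years, so 12 years is 0.99 doublings.
2^0.99 ≈ 1.99; 190474 × 1.99 ≈ 380000 dollars.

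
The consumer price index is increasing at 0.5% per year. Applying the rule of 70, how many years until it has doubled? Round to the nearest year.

Doubling time ≈ 70 / 0.5 = 140.00 years.

about 140 years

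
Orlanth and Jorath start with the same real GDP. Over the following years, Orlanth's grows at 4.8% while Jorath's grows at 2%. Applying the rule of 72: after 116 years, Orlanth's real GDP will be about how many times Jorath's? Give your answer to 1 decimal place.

22.8 times

Orlanth pulls ahead at 2.8 pp per year, so the ratio doubles every 72/2.8 ≈ 25.71 years.
In 116 years that's 4.51 doublings: 2^4.51 ≈ 22.8.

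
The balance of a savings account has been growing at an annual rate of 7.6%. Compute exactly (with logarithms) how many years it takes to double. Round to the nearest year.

t = ln(2) / ln(1 + 0.076) = 0.6931 / 0.073250 ≈ 9.46.
≈ 9 years.

9 years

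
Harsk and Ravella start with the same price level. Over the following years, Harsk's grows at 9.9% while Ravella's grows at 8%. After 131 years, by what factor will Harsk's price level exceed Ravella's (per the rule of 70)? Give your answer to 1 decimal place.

about 11.8 times

Only the 1.9-point difference matters.
70/1.9 ≈ 36.84 years per doubling of the ratio; 131 years gives 3.56 doublings, so ≈ 11.8×.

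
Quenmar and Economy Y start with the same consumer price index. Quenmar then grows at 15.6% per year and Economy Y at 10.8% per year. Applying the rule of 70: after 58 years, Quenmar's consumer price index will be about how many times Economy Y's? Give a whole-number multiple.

approximately 16 times

Quenmar pulls ahead at 4.8 pp per year, so the ratio doubles every 70/4.8 ≈ 14.58 years.
In 58 years that's 3.98 doublings: 2^3.98 ≈ 16.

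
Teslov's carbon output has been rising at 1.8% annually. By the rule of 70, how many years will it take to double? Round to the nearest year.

70/1.8 ≈ 38.89, so it doubles roughly every 39 years.

around 39 years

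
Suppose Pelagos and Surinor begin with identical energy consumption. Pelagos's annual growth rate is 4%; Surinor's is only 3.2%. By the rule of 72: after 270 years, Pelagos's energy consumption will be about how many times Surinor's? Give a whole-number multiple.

around 8 times

Pelagos pulls ahead at 0.8 pp per year, so the ratio doubles every 72/0.8 ≈ 90.00 years.
In 270 years that's 3.00 doublings: 2^3.00 ≈ 8.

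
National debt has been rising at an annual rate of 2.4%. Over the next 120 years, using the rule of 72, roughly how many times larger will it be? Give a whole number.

16 times

At 2.4% one doubling takes ≈ 30.00 years; 120 years is 4 of them, so ×16.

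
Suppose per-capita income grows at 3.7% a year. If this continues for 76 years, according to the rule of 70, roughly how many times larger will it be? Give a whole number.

70/3.7 ≈ 18.92 years per doubling.
76 years fits 4 doublings: 2^4 = 16.

about 16 times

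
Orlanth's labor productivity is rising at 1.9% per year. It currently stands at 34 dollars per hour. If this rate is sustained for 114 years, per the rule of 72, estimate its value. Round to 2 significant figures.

about 270 dollars per hour

Doubling time ≈ 72/1.9 = 37.89 years.
114 years is 114/37.89 ≈ 3.01 doublings, a factor of 2^3.01 ≈ 8.06.
34 × 8.06 ≈ 270 dollars per hour.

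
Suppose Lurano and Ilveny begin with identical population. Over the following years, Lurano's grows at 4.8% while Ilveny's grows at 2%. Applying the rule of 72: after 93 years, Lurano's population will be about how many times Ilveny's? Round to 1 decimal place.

≈ 12.3 times

Only the 2.8-point difference matters.
72/2.8 ≈ 25.71 years per doubling of the ratio; 93 years gives 3.62 doublings, so ≈ 12.3×.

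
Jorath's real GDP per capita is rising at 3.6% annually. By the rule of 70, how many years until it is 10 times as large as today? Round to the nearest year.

65 years

Doubling time ≈ 70/3.6 = 19.44 years.
10× is log₂ 10 ≈ 3.32 doublings, so ≈ 3.32 × 19.44 = 65 years.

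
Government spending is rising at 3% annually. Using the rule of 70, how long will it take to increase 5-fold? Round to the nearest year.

Doubling time ≈ 70/3 = 23.33 years.
Reaching 5× takes log₂(5) ≈ 2.32 doublings.
2.32 × 23.33 ≈ 54 years.

around 54 years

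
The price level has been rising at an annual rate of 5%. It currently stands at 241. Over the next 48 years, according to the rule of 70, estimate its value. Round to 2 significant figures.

approximately 2600

Doubling time ≈ 70/5 = 14.00 years.
48 years is 48/14.00 ≈ 3.43 doublings, a factor of 2^3.43 ≈ 10.78.
241 × 10.78 ≈ 2600.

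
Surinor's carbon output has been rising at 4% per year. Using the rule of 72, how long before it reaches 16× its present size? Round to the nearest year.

approximately 72 years

One doubling takes 72/4 = 18.00 years.
Getting to 16× needs 4 doublings: 4 × 18.00 ≈ 72 years.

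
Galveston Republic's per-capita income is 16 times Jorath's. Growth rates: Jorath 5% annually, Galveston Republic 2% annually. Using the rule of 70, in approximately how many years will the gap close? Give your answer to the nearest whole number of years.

about 93 years

What matters is the difference: 3 pp.
Rule of 70 on the gap: the ratio halves every 70/3 ≈ 23.33 years.
A 16 times gap closes after 4 halvings: 4 × 23.33 ≈ 93 years.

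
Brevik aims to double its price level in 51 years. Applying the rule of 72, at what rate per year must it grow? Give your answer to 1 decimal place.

72 / 51 ≈ 1.41, so about 1.4% per year.

1.4%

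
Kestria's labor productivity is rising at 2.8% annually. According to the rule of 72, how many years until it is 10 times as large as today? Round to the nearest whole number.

85 years

One doubling takes 72/2.8 = 25.71 years.
Reaching 10× takes log₂(10) ≈ 3.32 doublings.
3.32 × 25.71 ≈ 85 years.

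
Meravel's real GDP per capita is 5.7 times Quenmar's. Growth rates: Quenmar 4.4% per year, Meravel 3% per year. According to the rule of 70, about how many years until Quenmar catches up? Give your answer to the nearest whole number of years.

around 126 years

Quenmar gains on Meravel at 4.4% − 3% = 1.4 points a year.
At that relative rate the gap halves every 70/1.4 ≈ 50.00 years.
A 5.7 times gap takes log₂(5.7) ≈ 2.51 halvings to close: 2.51 × 50.00 ≈ 126 years.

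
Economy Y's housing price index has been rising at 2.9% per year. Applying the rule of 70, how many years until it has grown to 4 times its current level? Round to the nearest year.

about 48 years

At 2.9% it doubles every 70/2.9 ≈ 24.14 years.
4 = 2^2, so 2 doublings → 48 years.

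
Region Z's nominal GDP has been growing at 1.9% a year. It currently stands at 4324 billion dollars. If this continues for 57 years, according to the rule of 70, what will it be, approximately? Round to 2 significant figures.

around 13000 billion dollars

Doubling time ≈ 70/1.9 = 36.84 years.
57 years is 57/36.84 ≈ 1.55 doublings, a factor of 2^1.55 ≈ 2.93.
4324 × 2.93 ≈ 13000 billion dollars.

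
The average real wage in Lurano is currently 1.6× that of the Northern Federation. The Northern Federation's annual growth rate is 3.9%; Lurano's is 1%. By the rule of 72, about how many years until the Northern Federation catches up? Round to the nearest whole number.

What matters is the difference: 2.9 pp.
Rule of 72 on the gap: the ratio halves every 72/2.9 ≈ 24.83 years.
A 1.6× gap takes log₂(1.6) ≈ 0.68 halvings to close: 0.68 × 24.83 ≈ 17 years.

around 17 years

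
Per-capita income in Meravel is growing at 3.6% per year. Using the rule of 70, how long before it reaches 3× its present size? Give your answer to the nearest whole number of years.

Doubling time ≈ 70/3.6 = 19.44 years.
Reaching 3× takes log₂(3) ≈ 1.58 doublings.
1.58 × 19.44 ≈ 31 years.

about 31 years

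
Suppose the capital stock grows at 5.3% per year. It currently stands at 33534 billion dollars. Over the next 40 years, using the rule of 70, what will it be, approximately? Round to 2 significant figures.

about 270000 billion dollars

It doubles every 70/5.3 ≈ 13.21 years, so 40 years is 3.03 doublings.
2^3.03 ≈ 8.17; 33534 × 8.17 ≈ 270000 billion dollars.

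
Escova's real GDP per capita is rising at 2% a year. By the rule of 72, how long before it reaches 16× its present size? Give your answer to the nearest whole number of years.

approximately 144 years

One doubling takes 72/2 = 36.00 years.
16× is 4 doublings, so 4 × 36.00 ≈ 144 years.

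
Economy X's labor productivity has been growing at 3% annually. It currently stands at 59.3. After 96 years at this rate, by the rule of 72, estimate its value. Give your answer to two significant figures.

approximately 950

It doubles every 72/3 ≈ 24.00 years, so 96 years is 4.00 doublings.
2^4.00 ≈ 16.00; 59.3 × 16.00 ≈ 950.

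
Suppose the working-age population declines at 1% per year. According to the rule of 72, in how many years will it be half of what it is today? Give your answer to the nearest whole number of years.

Halving time ≈ 72 / 1 = 72.00 → 72 years.

approximately 72 years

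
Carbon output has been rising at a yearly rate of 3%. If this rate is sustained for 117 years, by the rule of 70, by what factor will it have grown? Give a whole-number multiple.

70/3 ≈ 23.33 years per doubling.
117 years fits 5 doublings: 2^5 = 32.

roughly 32 times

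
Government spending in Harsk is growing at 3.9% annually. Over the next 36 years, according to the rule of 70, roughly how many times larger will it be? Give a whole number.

about 4 times

At 3.9% one doubling takes ≈ 17.95 years; 36 years is 2 of them, so ×4.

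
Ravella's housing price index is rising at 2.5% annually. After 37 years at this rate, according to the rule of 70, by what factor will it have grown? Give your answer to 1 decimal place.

Doubles every ≈ 28.00 years (70/2.5).
37 years is 1.32 doublings; 2^1.32 ≈ 2.5×.

approximately 2.5 times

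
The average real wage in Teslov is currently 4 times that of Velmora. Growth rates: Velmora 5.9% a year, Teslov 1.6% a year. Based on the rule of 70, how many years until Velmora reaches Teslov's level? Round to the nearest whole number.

The growth-rate gap is 5.9% − 1.6% = 4.3 percentage points.
So the ratio between them halves every 70/4.3 ≈ 16.28 years.
A 4 times gap closes after 2 halvings: 2 × 16.28 ≈ 33 years.

33 years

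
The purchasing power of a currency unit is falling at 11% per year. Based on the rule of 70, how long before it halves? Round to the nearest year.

around 6 years

Falling at 11%, it halves about every 70/11 = 6.36 years.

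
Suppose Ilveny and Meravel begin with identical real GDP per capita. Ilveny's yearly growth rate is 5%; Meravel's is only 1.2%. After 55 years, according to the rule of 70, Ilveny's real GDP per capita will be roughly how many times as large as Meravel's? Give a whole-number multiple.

Rate gap = 5% − 1.2% = 3.8 points.
The ratio doubles every 70/3.8 ≈ 18.42 years.
55/18.42 ≈ 2.99 doublings → ratio ≈ 2^2.99 ≈ 8.

about 8 times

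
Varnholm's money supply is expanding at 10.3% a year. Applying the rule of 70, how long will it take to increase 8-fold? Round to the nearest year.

roughly 20 years

One doubling takes 70/10.3 = 6.80 years.
8× is 3 doublings, so 3 × 6.80 ≈ 20 years.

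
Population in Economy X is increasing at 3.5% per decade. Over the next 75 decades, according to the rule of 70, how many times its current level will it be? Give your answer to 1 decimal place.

Doubles every ≈ 20.00 decades (70/3.5).
75 decades is 3.75 doublings; 2^3.75 ≈ 13.5×.

approximately 13.5 times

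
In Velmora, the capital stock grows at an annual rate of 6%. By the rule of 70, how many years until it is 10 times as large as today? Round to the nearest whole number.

One doubling takes 70/6 = 11.67 years.
Reaching 10× takes log₂(10) ≈ 3.32 doublings.
3.32 × 11.67 ≈ 39 years.

39 years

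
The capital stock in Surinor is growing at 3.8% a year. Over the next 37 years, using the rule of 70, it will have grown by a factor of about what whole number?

roughly 4 times

Doubling time ≈ 70/3.8 = 18.42 years.
37/18.42 ≈ 2 doublings, so about 2^2 = 4×.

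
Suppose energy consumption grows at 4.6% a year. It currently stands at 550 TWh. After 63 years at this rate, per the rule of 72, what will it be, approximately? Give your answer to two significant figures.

≈ 9000 TWh

It doubles every 72/4.6 ≈ 15.65 years, so 63 years is 4.03 doublings.
2^4.03 ≈ 16.34; 550 × 16.34 ≈ 9000 TWh.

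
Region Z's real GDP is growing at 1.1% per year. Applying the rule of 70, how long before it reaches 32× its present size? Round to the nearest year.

approximately 318 years

Doubling time ≈ 70/1.1 = 63.64 years.
32× is 5 doublings, so 5 × 63.64 ≈ 318 years.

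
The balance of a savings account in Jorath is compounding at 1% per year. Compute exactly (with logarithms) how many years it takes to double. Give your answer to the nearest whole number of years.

t = ln(2) / ln(1 + 0.01) = 0.6931 / 0.009950 ≈ 69.66.
≈ 70 years.

70 years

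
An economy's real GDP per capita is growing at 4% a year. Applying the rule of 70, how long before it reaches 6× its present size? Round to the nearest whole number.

One doubling takes 70/4 = 17.50 years.
Reaching 6× takes log₂(6) ≈ 2.58 doublings.
2.58 × 17.50 ≈ 45 years.

≈ 45 years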